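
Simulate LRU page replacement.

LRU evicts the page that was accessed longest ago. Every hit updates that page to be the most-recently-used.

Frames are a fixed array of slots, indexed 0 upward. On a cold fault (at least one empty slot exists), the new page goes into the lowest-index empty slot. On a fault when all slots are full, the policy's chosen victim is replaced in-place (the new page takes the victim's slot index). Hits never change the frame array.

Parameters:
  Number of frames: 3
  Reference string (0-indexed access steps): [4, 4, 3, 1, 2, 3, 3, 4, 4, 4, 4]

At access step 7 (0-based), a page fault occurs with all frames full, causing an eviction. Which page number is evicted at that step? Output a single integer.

Answer: 1

Derivation:
Step 0: ref 4 -> FAULT, frames=[4,-,-]
Step 1: ref 4 -> HIT, frames=[4,-,-]
Step 2: ref 3 -> FAULT, frames=[4,3,-]
Step 3: ref 1 -> FAULT, frames=[4,3,1]
Step 4: ref 2 -> FAULT, evict 4, frames=[2,3,1]
Step 5: ref 3 -> HIT, frames=[2,3,1]
Step 6: ref 3 -> HIT, frames=[2,3,1]
Step 7: ref 4 -> FAULT, evict 1, frames=[2,3,4]
At step 7: evicted page 1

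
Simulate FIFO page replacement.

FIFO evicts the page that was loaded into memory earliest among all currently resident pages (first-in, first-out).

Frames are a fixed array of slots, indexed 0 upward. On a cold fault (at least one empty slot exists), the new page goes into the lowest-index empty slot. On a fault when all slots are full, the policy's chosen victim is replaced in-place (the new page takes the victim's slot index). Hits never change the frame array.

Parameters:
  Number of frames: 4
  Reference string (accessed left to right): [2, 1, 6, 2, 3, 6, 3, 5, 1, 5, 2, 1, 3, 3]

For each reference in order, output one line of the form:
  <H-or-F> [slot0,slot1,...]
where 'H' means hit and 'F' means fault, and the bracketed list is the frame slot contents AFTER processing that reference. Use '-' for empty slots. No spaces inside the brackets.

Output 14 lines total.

F [2,-,-,-]
F [2,1,-,-]
F [2,1,6,-]
H [2,1,6,-]
F [2,1,6,3]
H [2,1,6,3]
H [2,1,6,3]
F [5,1,6,3]
H [5,1,6,3]
H [5,1,6,3]
F [5,2,6,3]
F [5,2,1,3]
H [5,2,1,3]
H [5,2,1,3]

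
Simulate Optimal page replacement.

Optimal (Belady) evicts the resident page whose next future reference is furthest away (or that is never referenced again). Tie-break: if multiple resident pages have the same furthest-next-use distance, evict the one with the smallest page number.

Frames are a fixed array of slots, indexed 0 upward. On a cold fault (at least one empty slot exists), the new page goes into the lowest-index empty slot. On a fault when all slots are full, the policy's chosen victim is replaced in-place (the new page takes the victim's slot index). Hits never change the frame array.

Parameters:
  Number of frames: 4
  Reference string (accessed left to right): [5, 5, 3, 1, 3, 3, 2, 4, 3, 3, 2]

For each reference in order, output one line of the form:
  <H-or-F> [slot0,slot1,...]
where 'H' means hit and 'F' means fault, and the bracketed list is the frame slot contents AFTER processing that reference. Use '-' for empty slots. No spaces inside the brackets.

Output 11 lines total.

F [5,-,-,-]
H [5,-,-,-]
F [5,3,-,-]
F [5,3,1,-]
H [5,3,1,-]
H [5,3,1,-]
F [5,3,1,2]
F [5,3,4,2]
H [5,3,4,2]
H [5,3,4,2]
H [5,3,4,2]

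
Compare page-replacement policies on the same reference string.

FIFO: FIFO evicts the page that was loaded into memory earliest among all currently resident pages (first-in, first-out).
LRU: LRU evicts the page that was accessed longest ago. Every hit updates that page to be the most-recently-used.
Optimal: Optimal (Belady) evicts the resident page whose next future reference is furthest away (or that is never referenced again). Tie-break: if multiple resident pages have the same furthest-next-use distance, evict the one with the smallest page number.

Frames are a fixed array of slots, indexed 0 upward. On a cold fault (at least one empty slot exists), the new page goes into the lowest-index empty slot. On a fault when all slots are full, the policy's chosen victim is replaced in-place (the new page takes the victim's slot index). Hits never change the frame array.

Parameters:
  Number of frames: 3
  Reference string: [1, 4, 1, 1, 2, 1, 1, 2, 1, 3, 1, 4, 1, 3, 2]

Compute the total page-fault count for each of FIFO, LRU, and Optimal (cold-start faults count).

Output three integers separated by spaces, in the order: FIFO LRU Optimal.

--- FIFO ---
  step 0: ref 1 -> FAULT, frames=[1,-,-] (faults so far: 1)
  step 1: ref 4 -> FAULT, frames=[1,4,-] (faults so far: 2)
  step 2: ref 1 -> HIT, frames=[1,4,-] (faults so far: 2)
  step 3: ref 1 -> HIT, frames=[1,4,-] (faults so far: 2)
  step 4: ref 2 -> FAULT, frames=[1,4,2] (faults so far: 3)
  step 5: ref 1 -> HIT, frames=[1,4,2] (faults so far: 3)
  step 6: ref 1 -> HIT, frames=[1,4,2] (faults so far: 3)
  step 7: ref 2 -> HIT, frames=[1,4,2] (faults so far: 3)
  step 8: ref 1 -> HIT, frames=[1,4,2] (faults so far: 3)
  step 9: ref 3 -> FAULT, evict 1, frames=[3,4,2] (faults so far: 4)
  step 10: ref 1 -> FAULT, evict 4, frames=[3,1,2] (faults so far: 5)
  step 11: ref 4 -> FAULT, evict 2, frames=[3,1,4] (faults so far: 6)
  step 12: ref 1 -> HIT, frames=[3,1,4] (faults so far: 6)
  step 13: ref 3 -> HIT, frames=[3,1,4] (faults so far: 6)
  step 14: ref 2 -> FAULT, evict 3, frames=[2,1,4] (faults so far: 7)
  FIFO total faults: 7
--- LRU ---
  step 0: ref 1 -> FAULT, frames=[1,-,-] (faults so far: 1)
  step 1: ref 4 -> FAULT, frames=[1,4,-] (faults so far: 2)
  step 2: ref 1 -> HIT, frames=[1,4,-] (faults so far: 2)
  step 3: ref 1 -> HIT, frames=[1,4,-] (faults so far: 2)
  step 4: ref 2 -> FAULT, frames=[1,4,2] (faults so far: 3)
  step 5: ref 1 -> HIT, frames=[1,4,2] (faults so far: 3)
  step 6: ref 1 -> HIT, frames=[1,4,2] (faults so far: 3)
  step 7: ref 2 -> HIT, frames=[1,4,2] (faults so far: 3)
  step 8: ref 1 -> HIT, frames=[1,4,2] (faults so far: 3)
  step 9: ref 3 -> FAULT, evict 4, frames=[1,3,2] (faults so far: 4)
  step 10: ref 1 -> HIT, frames=[1,3,2] (faults so far: 4)
  step 11: ref 4 -> FAULT, evict 2, frames=[1,3,4] (faults so far: 5)
  step 12: ref 1 -> HIT, frames=[1,3,4] (faults so far: 5)
  step 13: ref 3 -> HIT, frames=[1,3,4] (faults so far: 5)
  step 14: ref 2 -> FAULT, evict 4, frames=[1,3,2] (faults so far: 6)
  LRU total faults: 6
--- Optimal ---
  step 0: ref 1 -> FAULT, frames=[1,-,-] (faults so far: 1)
  step 1: ref 4 -> FAULT, frames=[1,4,-] (faults so far: 2)
  step 2: ref 1 -> HIT, frames=[1,4,-] (faults so far: 2)
  step 3: ref 1 -> HIT, frames=[1,4,-] (faults so far: 2)
  step 4: ref 2 -> FAULT, frames=[1,4,2] (faults so far: 3)
  step 5: ref 1 -> HIT, frames=[1,4,2] (faults so far: 3)
  step 6: ref 1 -> HIT, frames=[1,4,2] (faults so far: 3)
  step 7: ref 2 -> HIT, frames=[1,4,2] (faults so far: 3)
  step 8: ref 1 -> HIT, frames=[1,4,2] (faults so far: 3)
  step 9: ref 3 -> FAULT, evict 2, frames=[1,4,3] (faults so far: 4)
  step 10: ref 1 -> HIT, frames=[1,4,3] (faults so far: 4)
  step 11: ref 4 -> HIT, frames=[1,4,3] (faults so far: 4)
  step 12: ref 1 -> HIT, frames=[1,4,3] (faults so far: 4)
  step 13: ref 3 -> HIT, frames=[1,4,3] (faults so far: 4)
  step 14: ref 2 -> FAULT, evict 1, frames=[2,4,3] (faults so far: 5)
  Optimal total faults: 5

Answer: 7 6 5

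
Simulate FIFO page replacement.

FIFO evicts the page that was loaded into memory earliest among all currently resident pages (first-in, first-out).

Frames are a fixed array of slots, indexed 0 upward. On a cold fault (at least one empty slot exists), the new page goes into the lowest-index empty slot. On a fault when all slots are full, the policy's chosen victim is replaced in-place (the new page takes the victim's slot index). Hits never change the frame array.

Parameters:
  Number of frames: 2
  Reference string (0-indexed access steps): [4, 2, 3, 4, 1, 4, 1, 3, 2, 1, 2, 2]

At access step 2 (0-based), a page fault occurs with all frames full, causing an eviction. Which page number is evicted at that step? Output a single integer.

Answer: 4

Derivation:
Step 0: ref 4 -> FAULT, frames=[4,-]
Step 1: ref 2 -> FAULT, frames=[4,2]
Step 2: ref 3 -> FAULT, evict 4, frames=[3,2]
At step 2: evicted page 4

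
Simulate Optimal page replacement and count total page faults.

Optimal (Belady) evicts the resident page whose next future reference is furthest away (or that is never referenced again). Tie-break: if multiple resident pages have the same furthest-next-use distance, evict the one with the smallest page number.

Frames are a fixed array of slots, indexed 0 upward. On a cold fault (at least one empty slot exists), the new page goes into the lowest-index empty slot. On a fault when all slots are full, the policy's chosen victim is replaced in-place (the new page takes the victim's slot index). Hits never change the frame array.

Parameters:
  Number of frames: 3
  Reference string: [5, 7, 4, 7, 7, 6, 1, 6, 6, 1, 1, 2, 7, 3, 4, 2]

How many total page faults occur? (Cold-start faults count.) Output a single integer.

Answer: 8

Derivation:
Step 0: ref 5 → FAULT, frames=[5,-,-]
Step 1: ref 7 → FAULT, frames=[5,7,-]
Step 2: ref 4 → FAULT, frames=[5,7,4]
Step 3: ref 7 → HIT, frames=[5,7,4]
Step 4: ref 7 → HIT, frames=[5,7,4]
Step 5: ref 6 → FAULT (evict 5), frames=[6,7,4]
Step 6: ref 1 → FAULT (evict 4), frames=[6,7,1]
Step 7: ref 6 → HIT, frames=[6,7,1]
Step 8: ref 6 → HIT, frames=[6,7,1]
Step 9: ref 1 → HIT, frames=[6,7,1]
Step 10: ref 1 → HIT, frames=[6,7,1]
Step 11: ref 2 → FAULT (evict 1), frames=[6,7,2]
Step 12: ref 7 → HIT, frames=[6,7,2]
Step 13: ref 3 → FAULT (evict 6), frames=[3,7,2]
Step 14: ref 4 → FAULT (evict 3), frames=[4,7,2]
Step 15: ref 2 → HIT, frames=[4,7,2]
Total faults: 8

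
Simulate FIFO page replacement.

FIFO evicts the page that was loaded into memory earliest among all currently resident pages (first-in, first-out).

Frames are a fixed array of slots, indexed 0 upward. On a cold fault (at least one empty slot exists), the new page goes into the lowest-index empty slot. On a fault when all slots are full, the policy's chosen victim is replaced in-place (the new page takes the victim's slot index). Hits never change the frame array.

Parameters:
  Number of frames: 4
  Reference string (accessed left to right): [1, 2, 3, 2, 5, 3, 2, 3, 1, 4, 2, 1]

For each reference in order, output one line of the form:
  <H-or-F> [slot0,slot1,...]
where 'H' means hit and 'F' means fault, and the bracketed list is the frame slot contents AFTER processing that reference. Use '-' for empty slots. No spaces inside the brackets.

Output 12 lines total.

F [1,-,-,-]
F [1,2,-,-]
F [1,2,3,-]
H [1,2,3,-]
F [1,2,3,5]
H [1,2,3,5]
H [1,2,3,5]
H [1,2,3,5]
H [1,2,3,5]
F [4,2,3,5]
H [4,2,3,5]
F [4,1,3,5]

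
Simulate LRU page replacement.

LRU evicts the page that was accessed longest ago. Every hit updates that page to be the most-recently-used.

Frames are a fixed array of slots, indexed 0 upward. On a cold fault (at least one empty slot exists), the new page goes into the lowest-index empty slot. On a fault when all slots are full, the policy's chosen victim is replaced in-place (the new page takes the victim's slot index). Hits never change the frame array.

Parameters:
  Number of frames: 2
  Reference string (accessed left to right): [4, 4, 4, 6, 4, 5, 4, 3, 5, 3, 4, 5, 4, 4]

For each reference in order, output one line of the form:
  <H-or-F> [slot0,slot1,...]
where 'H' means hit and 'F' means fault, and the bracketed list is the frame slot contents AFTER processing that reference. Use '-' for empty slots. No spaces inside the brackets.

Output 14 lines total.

F [4,-]
H [4,-]
H [4,-]
F [4,6]
H [4,6]
F [4,5]
H [4,5]
F [4,3]
F [5,3]
H [5,3]
F [4,3]
F [4,5]
H [4,5]
H [4,5]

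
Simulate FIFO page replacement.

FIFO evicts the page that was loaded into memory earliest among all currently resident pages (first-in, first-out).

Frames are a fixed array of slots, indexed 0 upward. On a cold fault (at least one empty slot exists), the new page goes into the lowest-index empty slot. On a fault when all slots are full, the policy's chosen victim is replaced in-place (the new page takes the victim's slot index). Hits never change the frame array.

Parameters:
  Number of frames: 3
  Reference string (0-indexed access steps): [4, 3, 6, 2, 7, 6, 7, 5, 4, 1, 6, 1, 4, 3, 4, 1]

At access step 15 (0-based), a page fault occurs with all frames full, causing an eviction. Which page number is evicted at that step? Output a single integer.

Step 0: ref 4 -> FAULT, frames=[4,-,-]
Step 1: ref 3 -> FAULT, frames=[4,3,-]
Step 2: ref 6 -> FAULT, frames=[4,3,6]
Step 3: ref 2 -> FAULT, evict 4, frames=[2,3,6]
Step 4: ref 7 -> FAULT, evict 3, frames=[2,7,6]
Step 5: ref 6 -> HIT, frames=[2,7,6]
Step 6: ref 7 -> HIT, frames=[2,7,6]
Step 7: ref 5 -> FAULT, evict 6, frames=[2,7,5]
Step 8: ref 4 -> FAULT, evict 2, frames=[4,7,5]
Step 9: ref 1 -> FAULT, evict 7, frames=[4,1,5]
Step 10: ref 6 -> FAULT, evict 5, frames=[4,1,6]
Step 11: ref 1 -> HIT, frames=[4,1,6]
Step 12: ref 4 -> HIT, frames=[4,1,6]
Step 13: ref 3 -> FAULT, evict 4, frames=[3,1,6]
Step 14: ref 4 -> FAULT, evict 1, frames=[3,4,6]
Step 15: ref 1 -> FAULT, evict 6, frames=[3,4,1]
At step 15: evicted page 6

Answer: 6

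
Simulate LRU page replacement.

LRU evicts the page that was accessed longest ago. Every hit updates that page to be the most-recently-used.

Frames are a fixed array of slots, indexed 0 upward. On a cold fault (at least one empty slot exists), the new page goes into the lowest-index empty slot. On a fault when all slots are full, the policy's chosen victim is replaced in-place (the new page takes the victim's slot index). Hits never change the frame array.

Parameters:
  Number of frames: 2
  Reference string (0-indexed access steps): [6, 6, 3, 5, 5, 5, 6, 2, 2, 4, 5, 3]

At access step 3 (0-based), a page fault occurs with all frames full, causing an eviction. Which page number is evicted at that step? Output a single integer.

Answer: 6

Derivation:
Step 0: ref 6 -> FAULT, frames=[6,-]
Step 1: ref 6 -> HIT, frames=[6,-]
Step 2: ref 3 -> FAULT, frames=[6,3]
Step 3: ref 5 -> FAULT, evict 6, frames=[5,3]
At step 3: evicted page 6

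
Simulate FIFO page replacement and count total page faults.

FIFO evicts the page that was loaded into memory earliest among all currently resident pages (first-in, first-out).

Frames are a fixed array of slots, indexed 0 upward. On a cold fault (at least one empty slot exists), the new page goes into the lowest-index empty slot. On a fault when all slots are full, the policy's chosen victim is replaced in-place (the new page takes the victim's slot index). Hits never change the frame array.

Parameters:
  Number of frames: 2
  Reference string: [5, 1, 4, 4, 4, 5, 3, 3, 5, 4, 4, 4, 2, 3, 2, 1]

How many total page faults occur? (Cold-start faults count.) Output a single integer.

Answer: 9

Derivation:
Step 0: ref 5 → FAULT, frames=[5,-]
Step 1: ref 1 → FAULT, frames=[5,1]
Step 2: ref 4 → FAULT (evict 5), frames=[4,1]
Step 3: ref 4 → HIT, frames=[4,1]
Step 4: ref 4 → HIT, frames=[4,1]
Step 5: ref 5 → FAULT (evict 1), frames=[4,5]
Step 6: ref 3 → FAULT (evict 4), frames=[3,5]
Step 7: ref 3 → HIT, frames=[3,5]
Step 8: ref 5 → HIT, frames=[3,5]
Step 9: ref 4 → FAULT (evict 5), frames=[3,4]
Step 10: ref 4 → HIT, frames=[3,4]
Step 11: ref 4 → HIT, frames=[3,4]
Step 12: ref 2 → FAULT (evict 3), frames=[2,4]
Step 13: ref 3 → FAULT (evict 4), frames=[2,3]
Step 14: ref 2 → HIT, frames=[2,3]
Step 15: ref 1 → FAULT (evict 2), frames=[1,3]
Total faults: 9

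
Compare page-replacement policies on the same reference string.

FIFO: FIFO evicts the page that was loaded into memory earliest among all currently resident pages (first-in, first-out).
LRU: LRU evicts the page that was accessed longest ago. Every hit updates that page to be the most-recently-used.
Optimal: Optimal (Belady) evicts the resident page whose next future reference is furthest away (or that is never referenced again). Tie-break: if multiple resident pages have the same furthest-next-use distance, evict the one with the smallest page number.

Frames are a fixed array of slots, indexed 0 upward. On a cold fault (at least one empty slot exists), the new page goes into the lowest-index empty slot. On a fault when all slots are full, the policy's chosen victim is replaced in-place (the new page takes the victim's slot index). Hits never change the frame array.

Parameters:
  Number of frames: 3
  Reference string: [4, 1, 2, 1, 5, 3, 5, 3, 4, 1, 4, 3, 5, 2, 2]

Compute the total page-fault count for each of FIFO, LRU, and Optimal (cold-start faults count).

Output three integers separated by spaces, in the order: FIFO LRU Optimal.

Answer: 9 9 8

Derivation:
--- FIFO ---
  step 0: ref 4 -> FAULT, frames=[4,-,-] (faults so far: 1)
  step 1: ref 1 -> FAULT, frames=[4,1,-] (faults so far: 2)
  step 2: ref 2 -> FAULT, frames=[4,1,2] (faults so far: 3)
  step 3: ref 1 -> HIT, frames=[4,1,2] (faults so far: 3)
  step 4: ref 5 -> FAULT, evict 4, frames=[5,1,2] (faults so far: 4)
  step 5: ref 3 -> FAULT, evict 1, frames=[5,3,2] (faults so far: 5)
  step 6: ref 5 -> HIT, frames=[5,3,2] (faults so far: 5)
  step 7: ref 3 -> HIT, frames=[5,3,2] (faults so far: 5)
  step 8: ref 4 -> FAULT, evict 2, frames=[5,3,4] (faults so far: 6)
  step 9: ref 1 -> FAULT, evict 5, frames=[1,3,4] (faults so far: 7)
  step 10: ref 4 -> HIT, frames=[1,3,4] (faults so far: 7)
  step 11: ref 3 -> HIT, frames=[1,3,4] (faults so far: 7)
  step 12: ref 5 -> FAULT, evict 3, frames=[1,5,4] (faults so far: 8)
  step 13: ref 2 -> FAULT, evict 4, frames=[1,5,2] (faults so far: 9)
  step 14: ref 2 -> HIT, frames=[1,5,2] (faults so far: 9)
  FIFO total faults: 9
--- LRU ---
  step 0: ref 4 -> FAULT, frames=[4,-,-] (faults so far: 1)
  step 1: ref 1 -> FAULT, frames=[4,1,-] (faults so far: 2)
  step 2: ref 2 -> FAULT, frames=[4,1,2] (faults so far: 3)
  step 3: ref 1 -> HIT, frames=[4,1,2] (faults so far: 3)
  step 4: ref 5 -> FAULT, evict 4, frames=[5,1,2] (faults so far: 4)
  step 5: ref 3 -> FAULT, evict 2, frames=[5,1,3] (faults so far: 5)
  step 6: ref 5 -> HIT, frames=[5,1,3] (faults so far: 5)
  step 7: ref 3 -> HIT, frames=[5,1,3] (faults so far: 5)
  step 8: ref 4 -> FAULT, evict 1, frames=[5,4,3] (faults so far: 6)
  step 9: ref 1 -> FAULT, evict 5, frames=[1,4,3] (faults so far: 7)
  step 10: ref 4 -> HIT, frames=[1,4,3] (faults so far: 7)
  step 11: ref 3 -> HIT, frames=[1,4,3] (faults so far: 7)
  step 12: ref 5 -> FAULT, evict 1, frames=[5,4,3] (faults so far: 8)
  step 13: ref 2 -> FAULT, evict 4, frames=[5,2,3] (faults so far: 9)
  step 14: ref 2 -> HIT, frames=[5,2,3] (faults so far: 9)
  LRU total faults: 9
--- Optimal ---
  step 0: ref 4 -> FAULT, frames=[4,-,-] (faults so far: 1)
  step 1: ref 1 -> FAULT, frames=[4,1,-] (faults so far: 2)
  step 2: ref 2 -> FAULT, frames=[4,1,2] (faults so far: 3)
  step 3: ref 1 -> HIT, frames=[4,1,2] (faults so far: 3)
  step 4: ref 5 -> FAULT, evict 2, frames=[4,1,5] (faults so far: 4)
  step 5: ref 3 -> FAULT, evict 1, frames=[4,3,5] (faults so far: 5)
  step 6: ref 5 -> HIT, frames=[4,3,5] (faults so far: 5)
  step 7: ref 3 -> HIT, frames=[4,3,5] (faults so far: 5)
  step 8: ref 4 -> HIT, frames=[4,3,5] (faults so far: 5)
  step 9: ref 1 -> FAULT, evict 5, frames=[4,3,1] (faults so far: 6)
  step 10: ref 4 -> HIT, frames=[4,3,1] (faults so far: 6)
  step 11: ref 3 -> HIT, frames=[4,3,1] (faults so far: 6)
  step 12: ref 5 -> FAULT, evict 1, frames=[4,3,5] (faults so far: 7)
  step 13: ref 2 -> FAULT, evict 3, frames=[4,2,5] (faults so far: 8)
  step 14: ref 2 -> HIT, frames=[4,2,5] (faults so far: 8)
  Optimal total faults: 8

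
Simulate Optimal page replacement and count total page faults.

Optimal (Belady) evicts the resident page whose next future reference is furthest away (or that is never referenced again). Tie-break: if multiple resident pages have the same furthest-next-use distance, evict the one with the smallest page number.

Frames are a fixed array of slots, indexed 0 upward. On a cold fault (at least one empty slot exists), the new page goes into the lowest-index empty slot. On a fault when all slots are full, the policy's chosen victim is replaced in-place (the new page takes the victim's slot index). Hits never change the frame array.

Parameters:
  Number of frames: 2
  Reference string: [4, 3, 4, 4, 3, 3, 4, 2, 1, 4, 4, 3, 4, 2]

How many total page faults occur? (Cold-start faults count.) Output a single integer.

Answer: 6

Derivation:
Step 0: ref 4 → FAULT, frames=[4,-]
Step 1: ref 3 → FAULT, frames=[4,3]
Step 2: ref 4 → HIT, frames=[4,3]
Step 3: ref 4 → HIT, frames=[4,3]
Step 4: ref 3 → HIT, frames=[4,3]
Step 5: ref 3 → HIT, frames=[4,3]
Step 6: ref 4 → HIT, frames=[4,3]
Step 7: ref 2 → FAULT (evict 3), frames=[4,2]
Step 8: ref 1 → FAULT (evict 2), frames=[4,1]
Step 9: ref 4 → HIT, frames=[4,1]
Step 10: ref 4 → HIT, frames=[4,1]
Step 11: ref 3 → FAULT (evict 1), frames=[4,3]
Step 12: ref 4 → HIT, frames=[4,3]
Step 13: ref 2 → FAULT (evict 3), frames=[4,2]
Total faults: 6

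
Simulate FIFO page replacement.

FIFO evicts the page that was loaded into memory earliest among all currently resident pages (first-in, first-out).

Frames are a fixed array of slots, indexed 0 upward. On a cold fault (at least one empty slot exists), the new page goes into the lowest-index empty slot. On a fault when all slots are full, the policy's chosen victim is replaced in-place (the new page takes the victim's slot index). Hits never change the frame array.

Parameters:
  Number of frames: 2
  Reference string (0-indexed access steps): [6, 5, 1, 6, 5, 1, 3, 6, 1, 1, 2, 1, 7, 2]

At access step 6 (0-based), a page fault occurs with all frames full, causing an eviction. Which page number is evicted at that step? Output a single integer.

Step 0: ref 6 -> FAULT, frames=[6,-]
Step 1: ref 5 -> FAULT, frames=[6,5]
Step 2: ref 1 -> FAULT, evict 6, frames=[1,5]
Step 3: ref 6 -> FAULT, evict 5, frames=[1,6]
Step 4: ref 5 -> FAULT, evict 1, frames=[5,6]
Step 5: ref 1 -> FAULT, evict 6, frames=[5,1]
Step 6: ref 3 -> FAULT, evict 5, frames=[3,1]
At step 6: evicted page 5

Answer: 5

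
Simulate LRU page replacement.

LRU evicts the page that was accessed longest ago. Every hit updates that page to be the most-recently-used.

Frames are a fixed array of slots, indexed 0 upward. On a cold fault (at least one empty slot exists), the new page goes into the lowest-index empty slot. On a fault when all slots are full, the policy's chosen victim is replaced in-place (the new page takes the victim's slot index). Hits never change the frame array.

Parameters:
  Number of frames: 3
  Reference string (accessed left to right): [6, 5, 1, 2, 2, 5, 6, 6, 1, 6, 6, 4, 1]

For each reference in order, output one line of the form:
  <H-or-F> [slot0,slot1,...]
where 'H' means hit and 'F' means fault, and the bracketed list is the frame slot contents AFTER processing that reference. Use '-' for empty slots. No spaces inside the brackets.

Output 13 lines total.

F [6,-,-]
F [6,5,-]
F [6,5,1]
F [2,5,1]
H [2,5,1]
H [2,5,1]
F [2,5,6]
H [2,5,6]
F [1,5,6]
H [1,5,6]
H [1,5,6]
F [1,4,6]
H [1,4,6]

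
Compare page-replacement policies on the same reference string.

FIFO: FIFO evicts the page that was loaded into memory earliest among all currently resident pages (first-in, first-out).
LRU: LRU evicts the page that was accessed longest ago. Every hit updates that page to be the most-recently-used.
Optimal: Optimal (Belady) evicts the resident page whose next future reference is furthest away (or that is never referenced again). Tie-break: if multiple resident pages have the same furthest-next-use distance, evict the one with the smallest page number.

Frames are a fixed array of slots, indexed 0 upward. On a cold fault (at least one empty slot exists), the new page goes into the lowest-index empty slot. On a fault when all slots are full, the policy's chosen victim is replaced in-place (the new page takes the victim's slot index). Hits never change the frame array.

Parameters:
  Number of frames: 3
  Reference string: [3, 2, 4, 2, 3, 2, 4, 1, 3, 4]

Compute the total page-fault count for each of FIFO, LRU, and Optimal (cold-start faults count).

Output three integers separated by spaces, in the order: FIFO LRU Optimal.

--- FIFO ---
  step 0: ref 3 -> FAULT, frames=[3,-,-] (faults so far: 1)
  step 1: ref 2 -> FAULT, frames=[3,2,-] (faults so far: 2)
  step 2: ref 4 -> FAULT, frames=[3,2,4] (faults so far: 3)
  step 3: ref 2 -> HIT, frames=[3,2,4] (faults so far: 3)
  step 4: ref 3 -> HIT, frames=[3,2,4] (faults so far: 3)
  step 5: ref 2 -> HIT, frames=[3,2,4] (faults so far: 3)
  step 6: ref 4 -> HIT, frames=[3,2,4] (faults so far: 3)
  step 7: ref 1 -> FAULT, evict 3, frames=[1,2,4] (faults so far: 4)
  step 8: ref 3 -> FAULT, evict 2, frames=[1,3,4] (faults so far: 5)
  step 9: ref 4 -> HIT, frames=[1,3,4] (faults so far: 5)
  FIFO total faults: 5
--- LRU ---
  step 0: ref 3 -> FAULT, frames=[3,-,-] (faults so far: 1)
  step 1: ref 2 -> FAULT, frames=[3,2,-] (faults so far: 2)
  step 2: ref 4 -> FAULT, frames=[3,2,4] (faults so far: 3)
  step 3: ref 2 -> HIT, frames=[3,2,4] (faults so far: 3)
  step 4: ref 3 -> HIT, frames=[3,2,4] (faults so far: 3)
  step 5: ref 2 -> HIT, frames=[3,2,4] (faults so far: 3)
  step 6: ref 4 -> HIT, frames=[3,2,4] (faults so far: 3)
  step 7: ref 1 -> FAULT, evict 3, frames=[1,2,4] (faults so far: 4)
  step 8: ref 3 -> FAULT, evict 2, frames=[1,3,4] (faults so far: 5)
  step 9: ref 4 -> HIT, frames=[1,3,4] (faults so far: 5)
  LRU total faults: 5
--- Optimal ---
  step 0: ref 3 -> FAULT, frames=[3,-,-] (faults so far: 1)
  step 1: ref 2 -> FAULT, frames=[3,2,-] (faults so far: 2)
  step 2: ref 4 -> FAULT, frames=[3,2,4] (faults so far: 3)
  step 3: ref 2 -> HIT, frames=[3,2,4] (faults so far: 3)
  step 4: ref 3 -> HIT, frames=[3,2,4] (faults so far: 3)
  step 5: ref 2 -> HIT, frames=[3,2,4] (faults so far: 3)
  step 6: ref 4 -> HIT, frames=[3,2,4] (faults so far: 3)
  step 7: ref 1 -> FAULT, evict 2, frames=[3,1,4] (faults so far: 4)
  step 8: ref 3 -> HIT, frames=[3,1,4] (faults so far: 4)
  step 9: ref 4 -> HIT, frames=[3,1,4] (faults so far: 4)
  Optimal total faults: 4

Answer: 5 5 4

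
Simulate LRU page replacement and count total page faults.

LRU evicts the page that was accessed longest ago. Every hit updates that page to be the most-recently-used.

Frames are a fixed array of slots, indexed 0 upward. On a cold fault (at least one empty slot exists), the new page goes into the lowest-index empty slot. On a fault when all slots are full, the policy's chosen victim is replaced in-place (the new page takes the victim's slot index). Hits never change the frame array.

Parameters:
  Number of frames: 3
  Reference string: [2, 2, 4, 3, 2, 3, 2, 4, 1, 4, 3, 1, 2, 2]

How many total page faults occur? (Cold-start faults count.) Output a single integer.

Answer: 6

Derivation:
Step 0: ref 2 → FAULT, frames=[2,-,-]
Step 1: ref 2 → HIT, frames=[2,-,-]
Step 2: ref 4 → FAULT, frames=[2,4,-]
Step 3: ref 3 → FAULT, frames=[2,4,3]
Step 4: ref 2 → HIT, frames=[2,4,3]
Step 5: ref 3 → HIT, frames=[2,4,3]
Step 6: ref 2 → HIT, frames=[2,4,3]
Step 7: ref 4 → HIT, frames=[2,4,3]
Step 8: ref 1 → FAULT (evict 3), frames=[2,4,1]
Step 9: ref 4 → HIT, frames=[2,4,1]
Step 10: ref 3 → FAULT (evict 2), frames=[3,4,1]
Step 11: ref 1 → HIT, frames=[3,4,1]
Step 12: ref 2 → FAULT (evict 4), frames=[3,2,1]
Step 13: ref 2 → HIT, frames=[3,2,1]
Total faults: 6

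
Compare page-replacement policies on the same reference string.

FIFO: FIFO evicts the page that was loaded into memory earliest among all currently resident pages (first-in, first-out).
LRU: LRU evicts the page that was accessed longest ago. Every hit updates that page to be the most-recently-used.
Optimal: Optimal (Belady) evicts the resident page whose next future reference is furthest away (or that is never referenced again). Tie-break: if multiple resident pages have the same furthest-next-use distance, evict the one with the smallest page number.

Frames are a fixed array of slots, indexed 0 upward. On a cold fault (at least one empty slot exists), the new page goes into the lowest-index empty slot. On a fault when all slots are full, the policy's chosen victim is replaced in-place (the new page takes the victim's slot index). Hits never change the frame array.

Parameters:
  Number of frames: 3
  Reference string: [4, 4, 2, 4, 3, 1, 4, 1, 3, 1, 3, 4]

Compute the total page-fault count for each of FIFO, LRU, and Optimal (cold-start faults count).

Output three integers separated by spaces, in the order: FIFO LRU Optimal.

--- FIFO ---
  step 0: ref 4 -> FAULT, frames=[4,-,-] (faults so far: 1)
  step 1: ref 4 -> HIT, frames=[4,-,-] (faults so far: 1)
  step 2: ref 2 -> FAULT, frames=[4,2,-] (faults so far: 2)
  step 3: ref 4 -> HIT, frames=[4,2,-] (faults so far: 2)
  step 4: ref 3 -> FAULT, frames=[4,2,3] (faults so far: 3)
  step 5: ref 1 -> FAULT, evict 4, frames=[1,2,3] (faults so far: 4)
  step 6: ref 4 -> FAULT, evict 2, frames=[1,4,3] (faults so far: 5)
  step 7: ref 1 -> HIT, frames=[1,4,3] (faults so far: 5)
  step 8: ref 3 -> HIT, frames=[1,4,3] (faults so far: 5)
  step 9: ref 1 -> HIT, frames=[1,4,3] (faults so far: 5)
  step 10: ref 3 -> HIT, frames=[1,4,3] (faults so far: 5)
  step 11: ref 4 -> HIT, frames=[1,4,3] (faults so far: 5)
  FIFO total faults: 5
--- LRU ---
  step 0: ref 4 -> FAULT, frames=[4,-,-] (faults so far: 1)
  step 1: ref 4 -> HIT, frames=[4,-,-] (faults so far: 1)
  step 2: ref 2 -> FAULT, frames=[4,2,-] (faults so far: 2)
  step 3: ref 4 -> HIT, frames=[4,2,-] (faults so far: 2)
  step 4: ref 3 -> FAULT, frames=[4,2,3] (faults so far: 3)
  step 5: ref 1 -> FAULT, evict 2, frames=[4,1,3] (faults so far: 4)
  step 6: ref 4 -> HIT, frames=[4,1,3] (faults so far: 4)
  step 7: ref 1 -> HIT, frames=[4,1,3] (faults so far: 4)
  step 8: ref 3 -> HIT, frames=[4,1,3] (faults so far: 4)
  step 9: ref 1 -> HIT, frames=[4,1,3] (faults so far: 4)
  step 10: ref 3 -> HIT, frames=[4,1,3] (faults so far: 4)
  step 11: ref 4 -> HIT, frames=[4,1,3] (faults so far: 4)
  LRU total faults: 4
--- Optimal ---
  step 0: ref 4 -> FAULT, frames=[4,-,-] (faults so far: 1)
  step 1: ref 4 -> HIT, frames=[4,-,-] (faults so far: 1)
  step 2: ref 2 -> FAULT, frames=[4,2,-] (faults so far: 2)
  step 3: ref 4 -> HIT, frames=[4,2,-] (faults so far: 2)
  step 4: ref 3 -> FAULT, frames=[4,2,3] (faults so far: 3)
  step 5: ref 1 -> FAULT, evict 2, frames=[4,1,3] (faults so far: 4)
  step 6: ref 4 -> HIT, frames=[4,1,3] (faults so far: 4)
  step 7: ref 1 -> HIT, frames=[4,1,3] (faults so far: 4)
  step 8: ref 3 -> HIT, frames=[4,1,3] (faults so far: 4)
  step 9: ref 1 -> HIT, frames=[4,1,3] (faults so far: 4)
  step 10: ref 3 -> HIT, frames=[4,1,3] (faults so far: 4)
  step 11: ref 4 -> HIT, frames=[4,1,3] (faults so far: 4)
  Optimal total faults: 4

Answer: 5 4 4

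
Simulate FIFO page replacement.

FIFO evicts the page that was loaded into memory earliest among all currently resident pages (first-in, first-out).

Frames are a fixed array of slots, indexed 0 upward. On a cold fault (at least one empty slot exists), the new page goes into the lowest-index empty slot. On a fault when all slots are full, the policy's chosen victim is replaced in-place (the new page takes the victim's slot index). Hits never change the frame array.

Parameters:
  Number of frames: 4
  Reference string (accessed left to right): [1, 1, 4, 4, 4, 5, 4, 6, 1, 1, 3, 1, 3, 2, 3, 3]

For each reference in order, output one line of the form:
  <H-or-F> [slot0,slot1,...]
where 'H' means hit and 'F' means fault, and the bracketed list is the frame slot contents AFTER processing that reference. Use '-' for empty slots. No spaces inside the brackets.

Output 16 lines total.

F [1,-,-,-]
H [1,-,-,-]
F [1,4,-,-]
H [1,4,-,-]
H [1,4,-,-]
F [1,4,5,-]
H [1,4,5,-]
F [1,4,5,6]
H [1,4,5,6]
H [1,4,5,6]
F [3,4,5,6]
F [3,1,5,6]
H [3,1,5,6]
F [3,1,2,6]
H [3,1,2,6]
H [3,1,2,6]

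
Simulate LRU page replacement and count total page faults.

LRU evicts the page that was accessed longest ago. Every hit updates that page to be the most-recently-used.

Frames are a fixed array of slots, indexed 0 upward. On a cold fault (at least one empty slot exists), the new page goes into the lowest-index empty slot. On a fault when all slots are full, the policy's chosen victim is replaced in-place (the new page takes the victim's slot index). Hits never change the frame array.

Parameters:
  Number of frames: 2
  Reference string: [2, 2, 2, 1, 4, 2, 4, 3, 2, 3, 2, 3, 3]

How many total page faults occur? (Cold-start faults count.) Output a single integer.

Answer: 6

Derivation:
Step 0: ref 2 → FAULT, frames=[2,-]
Step 1: ref 2 → HIT, frames=[2,-]
Step 2: ref 2 → HIT, frames=[2,-]
Step 3: ref 1 → FAULT, frames=[2,1]
Step 4: ref 4 → FAULT (evict 2), frames=[4,1]
Step 5: ref 2 → FAULT (evict 1), frames=[4,2]
Step 6: ref 4 → HIT, frames=[4,2]
Step 7: ref 3 → FAULT (evict 2), frames=[4,3]
Step 8: ref 2 → FAULT (evict 4), frames=[2,3]
Step 9: ref 3 → HIT, frames=[2,3]
Step 10: ref 2 → HIT, frames=[2,3]
Step 11: ref 3 → HIT, frames=[2,3]
Step 12: ref 3 → HIT, frames=[2,3]
Total faults: 6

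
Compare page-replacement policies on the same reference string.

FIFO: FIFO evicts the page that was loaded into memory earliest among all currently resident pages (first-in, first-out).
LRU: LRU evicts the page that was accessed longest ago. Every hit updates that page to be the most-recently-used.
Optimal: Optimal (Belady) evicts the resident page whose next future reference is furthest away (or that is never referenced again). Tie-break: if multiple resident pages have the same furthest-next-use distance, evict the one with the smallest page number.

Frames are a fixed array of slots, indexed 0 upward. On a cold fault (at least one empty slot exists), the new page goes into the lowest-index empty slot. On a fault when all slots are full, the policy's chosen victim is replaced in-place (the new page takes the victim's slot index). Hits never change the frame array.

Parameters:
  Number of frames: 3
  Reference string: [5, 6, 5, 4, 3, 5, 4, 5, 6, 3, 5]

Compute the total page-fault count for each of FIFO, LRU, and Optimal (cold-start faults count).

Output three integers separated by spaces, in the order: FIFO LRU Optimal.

--- FIFO ---
  step 0: ref 5 -> FAULT, frames=[5,-,-] (faults so far: 1)
  step 1: ref 6 -> FAULT, frames=[5,6,-] (faults so far: 2)
  step 2: ref 5 -> HIT, frames=[5,6,-] (faults so far: 2)
  step 3: ref 4 -> FAULT, frames=[5,6,4] (faults so far: 3)
  step 4: ref 3 -> FAULT, evict 5, frames=[3,6,4] (faults so far: 4)
  step 5: ref 5 -> FAULT, evict 6, frames=[3,5,4] (faults so far: 5)
  step 6: ref 4 -> HIT, frames=[3,5,4] (faults so far: 5)
  step 7: ref 5 -> HIT, frames=[3,5,4] (faults so far: 5)
  step 8: ref 6 -> FAULT, evict 4, frames=[3,5,6] (faults so far: 6)
  step 9: ref 3 -> HIT, frames=[3,5,6] (faults so far: 6)
  step 10: ref 5 -> HIT, frames=[3,5,6] (faults so far: 6)
  FIFO total faults: 6
--- LRU ---
  step 0: ref 5 -> FAULT, frames=[5,-,-] (faults so far: 1)
  step 1: ref 6 -> FAULT, frames=[5,6,-] (faults so far: 2)
  step 2: ref 5 -> HIT, frames=[5,6,-] (faults so far: 2)
  step 3: ref 4 -> FAULT, frames=[5,6,4] (faults so far: 3)
  step 4: ref 3 -> FAULT, evict 6, frames=[5,3,4] (faults so far: 4)
  step 5: ref 5 -> HIT, frames=[5,3,4] (faults so far: 4)
  step 6: ref 4 -> HIT, frames=[5,3,4] (faults so far: 4)
  step 7: ref 5 -> HIT, frames=[5,3,4] (faults so far: 4)
  step 8: ref 6 -> FAULT, evict 3, frames=[5,6,4] (faults so far: 5)
  step 9: ref 3 -> FAULT, evict 4, frames=[5,6,3] (faults so far: 6)
  step 10: ref 5 -> HIT, frames=[5,6,3] (faults so far: 6)
  LRU total faults: 6
--- Optimal ---
  step 0: ref 5 -> FAULT, frames=[5,-,-] (faults so far: 1)
  step 1: ref 6 -> FAULT, frames=[5,6,-] (faults so far: 2)
  step 2: ref 5 -> HIT, frames=[5,6,-] (faults so far: 2)
  step 3: ref 4 -> FAULT, frames=[5,6,4] (faults so far: 3)
  step 4: ref 3 -> FAULT, evict 6, frames=[5,3,4] (faults so far: 4)
  step 5: ref 5 -> HIT, frames=[5,3,4] (faults so far: 4)
  step 6: ref 4 -> HIT, frames=[5,3,4] (faults so far: 4)
  step 7: ref 5 -> HIT, frames=[5,3,4] (faults so far: 4)
  step 8: ref 6 -> FAULT, evict 4, frames=[5,3,6] (faults so far: 5)
  step 9: ref 3 -> HIT, frames=[5,3,6] (faults so far: 5)
  step 10: ref 5 -> HIT, frames=[5,3,6] (faults so far: 5)
  Optimal total faults: 5

Answer: 6 6 5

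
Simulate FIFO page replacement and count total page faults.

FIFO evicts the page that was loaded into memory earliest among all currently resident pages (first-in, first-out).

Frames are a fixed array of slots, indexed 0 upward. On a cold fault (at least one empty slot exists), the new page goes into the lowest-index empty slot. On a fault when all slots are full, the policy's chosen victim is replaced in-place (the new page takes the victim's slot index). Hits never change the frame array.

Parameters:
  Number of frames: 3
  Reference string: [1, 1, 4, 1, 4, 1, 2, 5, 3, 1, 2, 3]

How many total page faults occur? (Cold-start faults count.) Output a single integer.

Step 0: ref 1 → FAULT, frames=[1,-,-]
Step 1: ref 1 → HIT, frames=[1,-,-]
Step 2: ref 4 → FAULT, frames=[1,4,-]
Step 3: ref 1 → HIT, frames=[1,4,-]
Step 4: ref 4 → HIT, frames=[1,4,-]
Step 5: ref 1 → HIT, frames=[1,4,-]
Step 6: ref 2 → FAULT, frames=[1,4,2]
Step 7: ref 5 → FAULT (evict 1), frames=[5,4,2]
Step 8: ref 3 → FAULT (evict 4), frames=[5,3,2]
Step 9: ref 1 → FAULT (evict 2), frames=[5,3,1]
Step 10: ref 2 → FAULT (evict 5), frames=[2,3,1]
Step 11: ref 3 → HIT, frames=[2,3,1]
Total faults: 7

Answer: 7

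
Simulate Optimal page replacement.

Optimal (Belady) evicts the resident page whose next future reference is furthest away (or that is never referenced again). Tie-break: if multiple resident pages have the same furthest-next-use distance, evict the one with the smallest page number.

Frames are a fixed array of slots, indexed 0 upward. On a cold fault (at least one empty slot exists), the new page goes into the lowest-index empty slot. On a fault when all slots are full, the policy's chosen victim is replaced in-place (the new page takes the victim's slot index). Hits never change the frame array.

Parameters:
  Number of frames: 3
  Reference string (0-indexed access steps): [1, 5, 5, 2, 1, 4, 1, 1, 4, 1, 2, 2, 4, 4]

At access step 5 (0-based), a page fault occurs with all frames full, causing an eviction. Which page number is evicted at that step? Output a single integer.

Answer: 5

Derivation:
Step 0: ref 1 -> FAULT, frames=[1,-,-]
Step 1: ref 5 -> FAULT, frames=[1,5,-]
Step 2: ref 5 -> HIT, frames=[1,5,-]
Step 3: ref 2 -> FAULT, frames=[1,5,2]
Step 4: ref 1 -> HIT, frames=[1,5,2]
Step 5: ref 4 -> FAULT, evict 5, frames=[1,4,2]
At step 5: evicted page 5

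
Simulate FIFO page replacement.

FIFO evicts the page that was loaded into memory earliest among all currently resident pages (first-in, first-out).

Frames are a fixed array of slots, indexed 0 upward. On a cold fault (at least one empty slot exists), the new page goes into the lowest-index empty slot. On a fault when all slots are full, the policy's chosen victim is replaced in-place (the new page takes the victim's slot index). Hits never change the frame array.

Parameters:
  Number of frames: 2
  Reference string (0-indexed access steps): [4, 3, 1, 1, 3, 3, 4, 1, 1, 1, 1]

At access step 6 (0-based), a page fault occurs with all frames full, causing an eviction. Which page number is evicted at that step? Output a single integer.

Step 0: ref 4 -> FAULT, frames=[4,-]
Step 1: ref 3 -> FAULT, frames=[4,3]
Step 2: ref 1 -> FAULT, evict 4, frames=[1,3]
Step 3: ref 1 -> HIT, frames=[1,3]
Step 4: ref 3 -> HIT, frames=[1,3]
Step 5: ref 3 -> HIT, frames=[1,3]
Step 6: ref 4 -> FAULT, evict 3, frames=[1,4]
At step 6: evicted page 3

Answer: 3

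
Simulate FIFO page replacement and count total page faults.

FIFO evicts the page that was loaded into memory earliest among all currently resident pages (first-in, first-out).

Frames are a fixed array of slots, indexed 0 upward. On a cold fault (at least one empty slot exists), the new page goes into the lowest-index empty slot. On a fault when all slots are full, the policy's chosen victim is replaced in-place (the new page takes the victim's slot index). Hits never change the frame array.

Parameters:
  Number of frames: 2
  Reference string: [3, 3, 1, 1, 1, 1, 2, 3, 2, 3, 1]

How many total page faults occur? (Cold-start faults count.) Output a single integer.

Step 0: ref 3 → FAULT, frames=[3,-]
Step 1: ref 3 → HIT, frames=[3,-]
Step 2: ref 1 → FAULT, frames=[3,1]
Step 3: ref 1 → HIT, frames=[3,1]
Step 4: ref 1 → HIT, frames=[3,1]
Step 5: ref 1 → HIT, frames=[3,1]
Step 6: ref 2 → FAULT (evict 3), frames=[2,1]
Step 7: ref 3 → FAULT (evict 1), frames=[2,3]
Step 8: ref 2 → HIT, frames=[2,3]
Step 9: ref 3 → HIT, frames=[2,3]
Step 10: ref 1 → FAULT (evict 2), frames=[1,3]
Total faults: 5

Answer: 5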